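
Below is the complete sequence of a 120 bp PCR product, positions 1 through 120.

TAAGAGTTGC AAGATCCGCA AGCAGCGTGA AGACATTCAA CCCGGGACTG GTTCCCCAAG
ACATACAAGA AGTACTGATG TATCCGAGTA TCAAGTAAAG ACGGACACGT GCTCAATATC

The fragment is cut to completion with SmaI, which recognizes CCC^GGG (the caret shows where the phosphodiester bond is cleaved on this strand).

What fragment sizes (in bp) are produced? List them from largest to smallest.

77, 43 bp

The SmaI site (CCCGGG) starts at position 41.
SmaI cuts after base 3 of each site, so after position 43.
Linear molecule, 1 cut → 2 fragments:
  1–43 → 43 bp
  44–120 → 77 bp
Sorted largest to smallest: 77, 43 bp.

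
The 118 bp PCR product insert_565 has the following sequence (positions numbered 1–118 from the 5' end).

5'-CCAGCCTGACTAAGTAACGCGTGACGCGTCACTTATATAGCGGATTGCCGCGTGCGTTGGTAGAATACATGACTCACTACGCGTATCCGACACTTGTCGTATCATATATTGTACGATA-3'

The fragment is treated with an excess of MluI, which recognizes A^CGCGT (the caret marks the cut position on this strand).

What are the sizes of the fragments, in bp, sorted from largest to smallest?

55, 39, 17, 7 bp

MluI sites (ACGCGT) start at positions 17, 24, 79.
MluI cuts after the first base of each site, so after positions 17, 24, 79.
Linear molecule, 3 cuts → 4 fragments:
  1–17 → 17 bp
  18–24 → 7 bp
  25–79 → 55 bp
  80–118 → 39 bp
Sorted largest to smallest: 55, 39, 17, 7 bp.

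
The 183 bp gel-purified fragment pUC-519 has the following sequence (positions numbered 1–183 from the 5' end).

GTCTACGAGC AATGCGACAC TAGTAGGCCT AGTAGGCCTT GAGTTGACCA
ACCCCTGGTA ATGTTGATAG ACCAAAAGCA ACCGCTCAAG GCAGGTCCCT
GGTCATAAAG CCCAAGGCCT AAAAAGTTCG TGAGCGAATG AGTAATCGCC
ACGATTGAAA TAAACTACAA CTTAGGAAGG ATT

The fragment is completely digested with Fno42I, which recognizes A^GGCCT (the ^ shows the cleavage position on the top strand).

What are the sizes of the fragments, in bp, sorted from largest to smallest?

Fno42I sites (AGGCCT) start at positions 25, 34, 115.
Fno42I cuts after the first base of each site, so after positions 25, 34, 115.
Linear molecule, 3 cuts → 4 fragments:
  1–25 → 25 bp
  26–34 → 9 bp
  35–115 → 81 bp
  116–183 → 68 bp
Sorted largest to smallest: 81, 68, 25, 9 bp.

81, 68, 25, 9 bp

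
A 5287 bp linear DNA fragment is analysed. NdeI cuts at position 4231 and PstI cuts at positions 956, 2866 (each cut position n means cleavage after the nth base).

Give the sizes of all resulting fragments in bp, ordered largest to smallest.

Combined cut positions (sorted): 956, 2866, 4231.
Linear molecule, 3 cuts → 4 fragments:
  956 − 0 = 956 bp
  2866 − 956 = 1910 bp
  4231 − 2866 = 1365 bp
  5287 − 4231 = 1056 bp
Sorted largest to smallest: 1910, 1365, 1056, 956 bp.

1910, 1365, 1056, 956 bp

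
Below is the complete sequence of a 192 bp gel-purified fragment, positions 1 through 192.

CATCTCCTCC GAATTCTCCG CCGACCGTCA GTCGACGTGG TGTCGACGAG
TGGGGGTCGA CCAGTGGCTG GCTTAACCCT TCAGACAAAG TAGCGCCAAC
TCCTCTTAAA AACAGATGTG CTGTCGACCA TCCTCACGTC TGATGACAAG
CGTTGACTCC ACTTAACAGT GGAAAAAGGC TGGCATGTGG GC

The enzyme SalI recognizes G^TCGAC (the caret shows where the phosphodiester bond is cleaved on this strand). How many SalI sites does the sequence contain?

4

GTCGAC occurs starting at positions 31, 42, 56, 123.
SalI cuts at 4 sites.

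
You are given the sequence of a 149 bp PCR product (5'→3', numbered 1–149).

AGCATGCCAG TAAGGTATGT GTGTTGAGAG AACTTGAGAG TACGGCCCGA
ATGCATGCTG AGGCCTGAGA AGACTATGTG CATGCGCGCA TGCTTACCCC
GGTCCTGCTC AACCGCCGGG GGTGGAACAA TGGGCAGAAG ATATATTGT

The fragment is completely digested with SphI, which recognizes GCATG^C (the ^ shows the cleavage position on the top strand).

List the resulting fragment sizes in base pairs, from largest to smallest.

SphI sites (GCATGC) start at positions 2, 53, 80, 88.
SphI cuts after base 5 of each site (before the last base), so after positions 6, 57, 84, 92.
Linear molecule, 4 cuts → 5 fragments:
  1–6 → 6 bp
  7–57 → 51 bp
  58–84 → 27 bp
  85–92 → 8 bp
  93–149 → 57 bp
Sorted largest to smallest: 57, 51, 27, 8, 6 bp.

57, 51, 27, 8, 6 bp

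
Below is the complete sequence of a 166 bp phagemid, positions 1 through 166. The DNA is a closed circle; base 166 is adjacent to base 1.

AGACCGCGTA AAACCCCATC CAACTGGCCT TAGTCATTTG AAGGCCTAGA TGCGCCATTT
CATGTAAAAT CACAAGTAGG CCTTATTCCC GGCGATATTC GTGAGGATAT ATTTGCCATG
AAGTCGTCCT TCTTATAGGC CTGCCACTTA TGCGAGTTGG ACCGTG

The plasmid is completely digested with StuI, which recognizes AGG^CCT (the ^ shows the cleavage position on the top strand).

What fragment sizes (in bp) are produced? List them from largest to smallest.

StuI sites (AGGCCT) start at positions 42, 78, 137.
StuI cuts after base 3 of each site, so after positions 44, 80, 139.
Circular molecule, 3 cuts → 3 fragments:
  45–80 → 36 bp
  81–139 → 59 bp
  140–166 then 1–44 → 27 + 44 = 71 bp
Sorted largest to smallest: 71, 59, 36 bp.

71, 59, 36 bp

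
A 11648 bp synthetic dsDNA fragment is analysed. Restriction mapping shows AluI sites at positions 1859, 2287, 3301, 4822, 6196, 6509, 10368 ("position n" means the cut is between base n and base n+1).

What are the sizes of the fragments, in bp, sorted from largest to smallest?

3859, 1859, 1521, 1374, 1280, 1014, 428, 313 bp

Linear molecule, 7 cuts → 8 fragments:
  1859 − 0 = 1859 bp
  2287 − 1859 = 428 bp
  3301 − 2287 = 1014 bp
  4822 − 3301 = 1521 bp
  6196 − 4822 = 1374 bp
  6509 − 6196 = 313 bp
  10368 − 6509 = 3859 bp
  11648 − 10368 = 1280 bp
Sorted largest to smallest: 3859, 1859, 1521, 1374, 1280, 1014, 428, 313 bp.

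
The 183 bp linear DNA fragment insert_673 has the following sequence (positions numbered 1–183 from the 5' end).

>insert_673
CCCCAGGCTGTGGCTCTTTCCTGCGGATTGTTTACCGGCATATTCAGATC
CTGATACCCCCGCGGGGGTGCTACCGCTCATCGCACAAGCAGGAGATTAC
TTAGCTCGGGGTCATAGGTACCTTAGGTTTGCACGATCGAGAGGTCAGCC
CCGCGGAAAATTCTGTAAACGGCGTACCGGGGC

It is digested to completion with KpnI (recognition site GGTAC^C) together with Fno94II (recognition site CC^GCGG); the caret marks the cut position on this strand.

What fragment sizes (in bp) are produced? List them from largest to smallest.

61, 60, 31, 31 bp

The KpnI site (GGTACC) starts at position 117.
KpnI cuts after base 5 of each site (before the last base), so after position 121.
Fno94II sites (CCGCGG) start at positions 60, 151.
Fno94II cuts after base 2 of each site, so after positions 61, 152.
Combined cut positions: 61, 121, 152.
Linear molecule, 3 cuts → 4 fragments:
  1–61 → 61 bp
  62–121 → 60 bp
  122–152 → 31 bp
  153–183 → 31 bp
Sorted largest to smallest: 61, 60, 31, 31 bp.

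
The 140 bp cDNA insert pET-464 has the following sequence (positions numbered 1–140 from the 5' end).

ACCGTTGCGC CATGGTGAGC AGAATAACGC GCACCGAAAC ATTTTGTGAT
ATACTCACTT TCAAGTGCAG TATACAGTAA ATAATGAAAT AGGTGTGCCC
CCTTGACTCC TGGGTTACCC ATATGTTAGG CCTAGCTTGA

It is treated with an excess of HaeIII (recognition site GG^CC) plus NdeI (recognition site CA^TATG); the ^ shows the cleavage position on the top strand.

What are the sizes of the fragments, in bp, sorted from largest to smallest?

121, 10, 9 bp

The HaeIII site (GGCC) starts at position 129.
HaeIII cuts after base 2 of each site, so after position 130.
The NdeI site (CATATG) starts at position 120.
NdeI cuts after base 2 of each site, so after position 121.
Combined cut positions: 121, 130.
Linear molecule, 2 cuts → 3 fragments:
  1–121 → 121 bp
  122–130 → 9 bp
  131–140 → 10 bp
Sorted largest to smallest: 121, 10, 9 bp.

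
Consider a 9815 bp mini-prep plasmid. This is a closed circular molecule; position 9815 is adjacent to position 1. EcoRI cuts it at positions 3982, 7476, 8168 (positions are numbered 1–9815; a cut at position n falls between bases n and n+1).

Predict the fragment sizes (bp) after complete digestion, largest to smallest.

5629, 3494, 692 bp

Circular molecule, 3 cuts → 3 fragments:
  7476 − 3982 = 3494 bp
  8168 − 7476 = 692 bp
  wrap: 9815 − 8168 + 3982 = 5629 bp
Sorted largest to smallest: 5629, 3494, 692 bp.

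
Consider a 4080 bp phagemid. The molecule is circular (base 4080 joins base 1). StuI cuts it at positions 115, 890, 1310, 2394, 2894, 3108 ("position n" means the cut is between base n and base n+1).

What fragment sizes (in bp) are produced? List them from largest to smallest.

1087, 1084, 775, 500, 420, 214 bp

Circular molecule, 6 cuts → 6 fragments:
  890 − 115 = 775 bp
  1310 − 890 = 420 bp
  2394 − 1310 = 1084 bp
  2894 − 2394 = 500 bp
  3108 − 2894 = 214 bp
  wrap: 4080 − 3108 + 115 = 1087 bp
Sorted largest to smallest: 1087, 1084, 775, 500, 420, 214 bp.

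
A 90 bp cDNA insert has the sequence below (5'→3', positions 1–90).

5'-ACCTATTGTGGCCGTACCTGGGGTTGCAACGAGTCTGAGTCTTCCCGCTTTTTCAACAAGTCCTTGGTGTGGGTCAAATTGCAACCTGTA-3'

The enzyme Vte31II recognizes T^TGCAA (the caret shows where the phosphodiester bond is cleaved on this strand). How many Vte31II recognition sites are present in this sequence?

TTGCAA occurs starting at positions 24, 79.
Vte31II cuts at 2 sites.

2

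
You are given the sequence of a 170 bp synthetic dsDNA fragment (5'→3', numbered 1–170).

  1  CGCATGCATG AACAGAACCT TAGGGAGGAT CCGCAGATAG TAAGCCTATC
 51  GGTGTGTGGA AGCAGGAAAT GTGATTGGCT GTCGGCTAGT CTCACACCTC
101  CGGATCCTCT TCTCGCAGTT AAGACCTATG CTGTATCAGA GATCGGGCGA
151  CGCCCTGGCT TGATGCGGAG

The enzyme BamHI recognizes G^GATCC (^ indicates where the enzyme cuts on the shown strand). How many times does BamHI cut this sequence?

GGATCC occurs starting at positions 27, 102.
BamHI cuts at 2 sites.

2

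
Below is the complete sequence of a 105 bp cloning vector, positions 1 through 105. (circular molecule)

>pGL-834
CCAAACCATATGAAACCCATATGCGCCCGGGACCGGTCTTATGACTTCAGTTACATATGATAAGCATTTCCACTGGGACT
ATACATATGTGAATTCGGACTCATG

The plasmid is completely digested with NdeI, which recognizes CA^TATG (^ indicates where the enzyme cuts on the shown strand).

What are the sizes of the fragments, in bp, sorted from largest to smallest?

NdeI sites (CATATG) start at positions 7, 18, 54, 84.
NdeI cuts after base 2 of each site, so after positions 8, 19, 55, 85.
Circular molecule, 4 cuts → 4 fragments:
  9–19 → 11 bp
  20–55 → 36 bp
  56–85 → 30 bp
  86–105 then 1–8 → 20 + 8 = 28 bp
Sorted largest to smallest: 36, 30, 28, 11 bp.

36, 30, 28, 11 bp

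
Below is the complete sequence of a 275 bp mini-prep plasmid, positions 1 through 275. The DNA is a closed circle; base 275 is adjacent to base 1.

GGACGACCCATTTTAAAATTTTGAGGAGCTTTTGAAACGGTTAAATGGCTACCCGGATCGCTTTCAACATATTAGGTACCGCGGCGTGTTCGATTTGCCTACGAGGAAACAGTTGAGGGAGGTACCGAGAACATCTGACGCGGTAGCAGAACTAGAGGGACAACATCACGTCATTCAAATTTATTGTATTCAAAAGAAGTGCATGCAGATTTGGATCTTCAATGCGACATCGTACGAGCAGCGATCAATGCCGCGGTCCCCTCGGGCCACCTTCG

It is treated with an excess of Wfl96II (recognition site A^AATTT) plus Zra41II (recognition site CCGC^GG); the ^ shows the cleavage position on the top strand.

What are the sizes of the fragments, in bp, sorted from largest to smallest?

95, 77, 66, 37 bp

Wfl96II sites (AAATTT) start at positions 16, 177.
Wfl96II cuts after the first base of each site, so after positions 16, 177.
Zra41II sites (CCGCGG) start at positions 79, 251.
Zra41II cuts after base 4 of each site, so after positions 82, 254.
Combined cut positions: 16, 82, 177, 254.
Circular molecule, 4 cuts → 4 fragments:
  17–82 → 66 bp
  83–177 → 95 bp
  178–254 → 77 bp
  255–275 then 1–16 → 21 + 16 = 37 bp
Sorted largest to smallest: 95, 77, 66, 37 bp.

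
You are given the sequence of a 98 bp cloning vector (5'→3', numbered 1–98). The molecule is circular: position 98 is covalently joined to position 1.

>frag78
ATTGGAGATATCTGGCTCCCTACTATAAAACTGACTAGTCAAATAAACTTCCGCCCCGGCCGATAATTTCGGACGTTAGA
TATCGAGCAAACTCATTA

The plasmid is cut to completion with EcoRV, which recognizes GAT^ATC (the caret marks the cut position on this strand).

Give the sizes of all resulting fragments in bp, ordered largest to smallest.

EcoRV sites (GATATC) start at positions 7, 79.
EcoRV cuts after base 3 of each site, so after positions 9, 81.
Circular molecule, 2 cuts → 2 fragments:
  10–81 → 72 bp
  82–98 then 1–9 → 17 + 9 = 26 bp
Sorted largest to smallest: 72, 26 bp.

72, 26 bp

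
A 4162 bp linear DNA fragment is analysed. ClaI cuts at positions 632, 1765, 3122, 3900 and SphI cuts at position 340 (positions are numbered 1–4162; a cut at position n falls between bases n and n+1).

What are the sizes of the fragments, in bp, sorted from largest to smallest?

1357, 1133, 778, 340, 292, 262 bp

Combined cut positions (sorted): 340, 632, 1765, 3122, 3900.
Linear molecule, 5 cuts → 6 fragments:
  340 − 0 = 340 bp
  632 − 340 = 292 bp
  1765 − 632 = 1133 bp
  3122 − 1765 = 1357 bp
  3900 − 3122 = 778 bp
  4162 − 3900 = 262 bp
Sorted largest to smallest: 1357, 1133, 778, 340, 292, 262 bp.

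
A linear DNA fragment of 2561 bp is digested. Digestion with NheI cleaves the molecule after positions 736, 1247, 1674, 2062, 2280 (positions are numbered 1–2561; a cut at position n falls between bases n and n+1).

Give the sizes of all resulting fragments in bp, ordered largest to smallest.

736, 511, 427, 388, 281, 218 bp

Linear molecule, 5 cuts → 6 fragments:
  736 − 0 = 736 bp
  1247 − 736 = 511 bp
  1674 − 1247 = 427 bp
  2062 − 1674 = 388 bp
  2280 − 2062 = 218 bp
  2561 − 2280 = 281 bp
Sorted largest to smallest: 736, 511, 427, 388, 281, 218 bp.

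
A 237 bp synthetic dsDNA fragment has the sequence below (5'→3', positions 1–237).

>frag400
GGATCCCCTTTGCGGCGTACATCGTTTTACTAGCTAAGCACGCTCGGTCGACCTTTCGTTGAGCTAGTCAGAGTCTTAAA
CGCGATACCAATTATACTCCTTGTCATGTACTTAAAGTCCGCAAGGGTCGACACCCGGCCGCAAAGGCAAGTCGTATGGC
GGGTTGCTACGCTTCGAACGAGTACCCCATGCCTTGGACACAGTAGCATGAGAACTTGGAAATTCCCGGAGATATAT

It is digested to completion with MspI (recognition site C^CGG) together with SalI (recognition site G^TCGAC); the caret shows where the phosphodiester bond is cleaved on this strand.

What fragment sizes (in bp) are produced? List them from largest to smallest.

MspI sites (CCGG) start at positions 135, 226.
MspI cuts after the first base of each site, so after positions 135, 226.
SalI sites (GTCGAC) start at positions 47, 127.
SalI cuts after the first base of each site, so after positions 47, 127.
Combined cut positions: 47, 127, 135, 226.
Linear molecule, 4 cuts → 5 fragments:
  1–47 → 47 bp
  48–127 → 80 bp
  128–135 → 8 bp
  136–226 → 91 bp
  227–237 → 11 bp
Sorted largest to smallest: 91, 80, 47, 11, 8 bp.

91, 80, 47, 11, 8 bp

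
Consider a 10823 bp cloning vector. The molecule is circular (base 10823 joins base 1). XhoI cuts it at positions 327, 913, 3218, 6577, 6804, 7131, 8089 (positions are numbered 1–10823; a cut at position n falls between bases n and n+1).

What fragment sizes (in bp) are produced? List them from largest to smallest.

3359, 3061, 2305, 958, 586, 327, 227 bp

Circular molecule, 7 cuts → 7 fragments:
  913 − 327 = 586 bp
  3218 − 913 = 2305 bp
  6577 − 3218 = 3359 bp
  6804 − 6577 = 227 bp
  7131 − 6804 = 327 bp
  8089 − 7131 = 958 bp
  wrap: 10823 − 8089 + 327 = 3061 bp
Sorted largest to smallest: 3359, 3061, 2305, 958, 586, 327, 227 bp.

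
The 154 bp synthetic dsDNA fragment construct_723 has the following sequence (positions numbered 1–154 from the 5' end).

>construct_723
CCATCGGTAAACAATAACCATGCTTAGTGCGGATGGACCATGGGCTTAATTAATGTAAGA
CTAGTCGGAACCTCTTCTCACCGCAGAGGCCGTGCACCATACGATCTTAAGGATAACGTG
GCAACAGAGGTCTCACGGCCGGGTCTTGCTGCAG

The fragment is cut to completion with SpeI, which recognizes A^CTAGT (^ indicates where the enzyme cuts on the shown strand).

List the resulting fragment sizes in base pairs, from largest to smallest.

94, 60 bp

The SpeI site (ACTAGT) starts at position 60.
SpeI cuts after the first base of each site, so after position 60.
Linear molecule, 1 cut → 2 fragments:
  1–60 → 60 bp
  61–154 → 94 bp
Sorted largest to smallest: 94, 60 bp.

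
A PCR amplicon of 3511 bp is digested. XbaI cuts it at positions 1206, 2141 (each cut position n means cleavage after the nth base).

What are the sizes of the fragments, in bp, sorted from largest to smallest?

1370, 1206, 935 bp

Linear molecule, 2 cuts → 3 fragments:
  1206 − 0 = 1206 bp
  2141 − 1206 = 935 bp
  3511 − 2141 = 1370 bp
Sorted largest to smallest: 1370, 1206, 935 bp.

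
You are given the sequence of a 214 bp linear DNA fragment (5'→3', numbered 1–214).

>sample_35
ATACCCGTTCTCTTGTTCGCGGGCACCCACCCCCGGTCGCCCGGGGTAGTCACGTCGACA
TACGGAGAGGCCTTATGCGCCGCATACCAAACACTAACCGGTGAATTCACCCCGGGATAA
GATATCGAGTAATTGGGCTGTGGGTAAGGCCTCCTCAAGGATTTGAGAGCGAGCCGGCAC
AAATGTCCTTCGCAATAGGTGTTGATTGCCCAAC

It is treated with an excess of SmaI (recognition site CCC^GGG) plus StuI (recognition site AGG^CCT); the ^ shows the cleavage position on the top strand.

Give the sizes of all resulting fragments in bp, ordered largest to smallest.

65, 43, 42, 36, 28 bp

SmaI sites (CCCGGG) start at positions 40, 111.
SmaI cuts after base 3 of each site, so after positions 42, 113.
StuI sites (AGGCCT) start at positions 68, 147.
StuI cuts after base 3 of each site, so after positions 70, 149.
Combined cut positions: 42, 70, 113, 149.
Linear molecule, 4 cuts → 5 fragments:
  1–42 → 42 bp
  43–70 → 28 bp
  71–113 → 43 bp
  114–149 → 36 bp
  150–214 → 65 bp
Sorted largest to smallest: 65, 43, 42, 36, 28 bp.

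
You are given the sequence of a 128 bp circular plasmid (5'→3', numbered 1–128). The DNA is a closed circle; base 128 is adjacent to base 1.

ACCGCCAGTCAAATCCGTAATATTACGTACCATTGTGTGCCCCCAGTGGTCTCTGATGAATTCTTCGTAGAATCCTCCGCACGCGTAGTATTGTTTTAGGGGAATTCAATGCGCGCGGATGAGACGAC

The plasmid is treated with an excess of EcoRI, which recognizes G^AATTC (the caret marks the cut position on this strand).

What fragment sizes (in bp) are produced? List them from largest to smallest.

84, 44 bp

EcoRI sites (GAATTC) start at positions 58, 102.
EcoRI cuts after the first base of each site, so after positions 58, 102.
Circular molecule, 2 cuts → 2 fragments:
  59–102 → 44 bp
  103–128 then 1–58 → 26 + 58 = 84 bp
Sorted largest to smallest: 84, 44 bp.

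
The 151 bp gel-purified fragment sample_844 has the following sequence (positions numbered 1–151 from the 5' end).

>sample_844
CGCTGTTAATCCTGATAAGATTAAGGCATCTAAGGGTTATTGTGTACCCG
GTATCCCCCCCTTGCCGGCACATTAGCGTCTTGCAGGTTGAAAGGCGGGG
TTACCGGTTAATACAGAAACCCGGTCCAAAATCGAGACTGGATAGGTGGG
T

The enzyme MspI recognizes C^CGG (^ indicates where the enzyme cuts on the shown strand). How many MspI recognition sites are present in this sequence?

CCGG occurs starting at positions 48, 65, 104, 121.
MspI cuts at 4 sites.

4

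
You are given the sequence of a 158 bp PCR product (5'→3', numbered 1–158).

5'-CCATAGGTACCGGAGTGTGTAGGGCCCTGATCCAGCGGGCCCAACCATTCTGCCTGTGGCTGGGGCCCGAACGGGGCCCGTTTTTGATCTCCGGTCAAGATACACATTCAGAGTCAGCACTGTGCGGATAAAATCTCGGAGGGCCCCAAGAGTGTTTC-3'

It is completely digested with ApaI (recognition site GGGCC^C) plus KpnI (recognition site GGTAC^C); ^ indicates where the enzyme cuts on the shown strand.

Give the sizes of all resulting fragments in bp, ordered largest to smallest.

67, 26, 16, 15, 13, 11, 10 bp

ApaI sites (GGGCCC) start at positions 22, 37, 63, 74, 141.
ApaI cuts after base 5 of each site (before the last base), so after positions 26, 41, 67, 78, 145.
The KpnI site (GGTACC) starts at position 6.
KpnI cuts after base 5 of each site (before the last base), so after position 10.
Combined cut positions: 10, 26, 41, 67, 78, 145.
Linear molecule, 6 cuts → 7 fragments:
  1–10 → 10 bp
  11–26 → 16 bp
  27–41 → 15 bp
  42–67 → 26 bp
  68–78 → 11 bp
  79–145 → 67 bp
  146–158 → 13 bp
Sorted largest to smallest: 67, 26, 16, 15, 13, 11, 10 bp.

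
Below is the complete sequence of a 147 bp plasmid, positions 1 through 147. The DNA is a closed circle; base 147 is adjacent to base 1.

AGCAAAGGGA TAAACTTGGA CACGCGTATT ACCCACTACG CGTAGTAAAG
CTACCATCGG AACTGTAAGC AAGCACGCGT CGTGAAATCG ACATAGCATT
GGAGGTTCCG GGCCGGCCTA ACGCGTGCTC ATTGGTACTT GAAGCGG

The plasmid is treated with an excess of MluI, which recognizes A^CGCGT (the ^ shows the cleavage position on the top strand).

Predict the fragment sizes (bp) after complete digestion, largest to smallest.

MluI sites (ACGCGT) start at positions 22, 38, 75, 121.
MluI cuts after the first base of each site, so after positions 22, 38, 75, 121.
Circular molecule, 4 cuts → 4 fragments:
  23–38 → 16 bp
  39–75 → 37 bp
  76–121 → 46 bp
  122–147 then 1–22 → 26 + 22 = 48 bp
Sorted largest to smallest: 48, 46, 37, 16 bp.

48, 46, 37, 16 bp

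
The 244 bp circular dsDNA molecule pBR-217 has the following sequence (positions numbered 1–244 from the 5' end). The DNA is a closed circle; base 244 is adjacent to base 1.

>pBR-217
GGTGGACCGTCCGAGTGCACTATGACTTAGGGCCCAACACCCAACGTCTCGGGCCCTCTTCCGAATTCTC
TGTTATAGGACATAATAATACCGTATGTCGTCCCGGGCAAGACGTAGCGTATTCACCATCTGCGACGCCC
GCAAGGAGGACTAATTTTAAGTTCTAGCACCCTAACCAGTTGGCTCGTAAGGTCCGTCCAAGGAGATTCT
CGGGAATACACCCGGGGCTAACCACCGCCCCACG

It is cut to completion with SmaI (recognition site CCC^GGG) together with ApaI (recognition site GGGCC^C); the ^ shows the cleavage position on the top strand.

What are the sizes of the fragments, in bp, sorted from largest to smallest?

119, 55, 49, 21 bp

SmaI sites (CCCGGG) start at positions 102, 221.
SmaI cuts after base 3 of each site, so after positions 104, 223.
ApaI sites (GGGCCC) start at positions 30, 51.
ApaI cuts after base 5 of each site (before the last base), so after positions 34, 55.
Combined cut positions: 34, 55, 104, 223.
Circular molecule, 4 cuts → 4 fragments:
  35–55 → 21 bp
  56–104 → 49 bp
  105–223 → 119 bp
  224–244 then 1–34 → 21 + 34 = 55 bp
Sorted largest to smallest: 119, 55, 49, 21 bp.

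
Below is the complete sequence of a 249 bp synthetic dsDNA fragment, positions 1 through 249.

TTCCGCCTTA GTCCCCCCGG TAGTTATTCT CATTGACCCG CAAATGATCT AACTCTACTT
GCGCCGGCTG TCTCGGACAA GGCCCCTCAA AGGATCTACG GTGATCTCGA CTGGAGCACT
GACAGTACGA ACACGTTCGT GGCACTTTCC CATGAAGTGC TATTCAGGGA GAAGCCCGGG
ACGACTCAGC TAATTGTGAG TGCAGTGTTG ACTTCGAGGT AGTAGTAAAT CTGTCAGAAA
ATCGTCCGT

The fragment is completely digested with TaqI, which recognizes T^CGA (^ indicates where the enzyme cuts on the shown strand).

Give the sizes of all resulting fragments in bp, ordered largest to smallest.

107, 107, 35 bp

TaqI sites (TCGA) start at positions 107, 214.
TaqI cuts after the first base of each site, so after positions 107, 214.
Linear molecule, 2 cuts → 3 fragments:
  1–107 → 107 bp
  108–214 → 107 bp
  215–249 → 35 bp
Sorted largest to smallest: 107, 107, 35 bp.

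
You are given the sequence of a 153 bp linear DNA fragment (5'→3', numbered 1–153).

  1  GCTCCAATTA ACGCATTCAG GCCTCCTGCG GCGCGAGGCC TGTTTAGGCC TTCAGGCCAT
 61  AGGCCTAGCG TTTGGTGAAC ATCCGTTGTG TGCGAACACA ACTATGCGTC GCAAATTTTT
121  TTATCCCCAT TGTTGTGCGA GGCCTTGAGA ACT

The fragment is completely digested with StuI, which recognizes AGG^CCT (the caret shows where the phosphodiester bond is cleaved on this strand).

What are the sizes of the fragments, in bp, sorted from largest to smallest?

StuI sites (AGGCCT) start at positions 19, 36, 46, 61, 140.
StuI cuts after base 3 of each site, so after positions 21, 38, 48, 63, 142.
Linear molecule, 5 cuts → 6 fragments:
  1–21 → 21 bp
  22–38 → 17 bp
  39–48 → 10 bp
  49–63 → 15 bp
  64–142 → 79 bp
  143–153 → 11 bp
Sorted largest to smallest: 79, 21, 17, 15, 11, 10 bp.

79, 21, 17, 15, 11, 10 bp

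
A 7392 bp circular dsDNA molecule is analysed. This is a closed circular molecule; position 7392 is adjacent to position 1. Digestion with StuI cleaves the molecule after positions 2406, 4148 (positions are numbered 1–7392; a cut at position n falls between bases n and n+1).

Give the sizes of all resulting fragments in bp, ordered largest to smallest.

5650, 1742 bp

Circular molecule, 2 cuts → 2 fragments:
  4148 − 2406 = 1742 bp
  wrap: 7392 − 4148 + 2406 = 5650 bp
Sorted largest to smallest: 5650, 1742 bp.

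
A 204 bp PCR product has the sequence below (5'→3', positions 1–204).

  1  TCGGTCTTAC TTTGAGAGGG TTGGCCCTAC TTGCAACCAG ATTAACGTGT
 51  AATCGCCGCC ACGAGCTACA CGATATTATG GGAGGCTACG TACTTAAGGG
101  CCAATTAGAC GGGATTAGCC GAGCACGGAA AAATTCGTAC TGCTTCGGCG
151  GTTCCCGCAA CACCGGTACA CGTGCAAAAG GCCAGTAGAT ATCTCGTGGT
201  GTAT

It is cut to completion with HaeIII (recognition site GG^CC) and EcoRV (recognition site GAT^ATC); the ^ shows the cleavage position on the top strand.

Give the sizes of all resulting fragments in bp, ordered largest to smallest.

81, 76, 24, 14, 9 bp

HaeIII sites (GGCC) start at positions 23, 99, 180.
HaeIII cuts after base 2 of each site, so after positions 24, 100, 181.
The EcoRV site (GATATC) starts at position 188.
EcoRV cuts after base 3 of each site, so after position 190.
Combined cut positions: 24, 100, 181, 190.
Linear molecule, 4 cuts → 5 fragments:
  1–24 → 24 bp
  25–100 → 76 bp
  101–181 → 81 bp
  182–190 → 9 bp
  191–204 → 14 bp
Sorted largest to smallest: 81, 76, 24, 14, 9 bp.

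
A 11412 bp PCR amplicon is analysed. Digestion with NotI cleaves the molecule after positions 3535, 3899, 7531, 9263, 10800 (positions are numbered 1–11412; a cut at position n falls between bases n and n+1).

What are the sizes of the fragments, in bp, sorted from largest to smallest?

Linear molecule, 5 cuts → 6 fragments:
  3535 − 0 = 3535 bp
  3899 − 3535 = 364 bp
  7531 − 3899 = 3632 bp
  9263 − 7531 = 1732 bp
  10800 − 9263 = 1537 bp
  11412 − 10800 = 612 bp
Sorted largest to smallest: 3632, 3535, 1732, 1537, 612, 364 bp.

3632, 3535, 1732, 1537, 612, 364 bp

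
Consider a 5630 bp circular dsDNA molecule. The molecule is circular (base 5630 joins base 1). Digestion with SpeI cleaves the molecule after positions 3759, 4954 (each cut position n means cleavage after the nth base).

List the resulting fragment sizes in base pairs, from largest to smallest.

4435, 1195 bp

Circular molecule, 2 cuts → 2 fragments:
  4954 − 3759 = 1195 bp
  wrap: 5630 − 4954 + 3759 = 4435 bp
Sorted largest to smallest: 4435, 1195 bp.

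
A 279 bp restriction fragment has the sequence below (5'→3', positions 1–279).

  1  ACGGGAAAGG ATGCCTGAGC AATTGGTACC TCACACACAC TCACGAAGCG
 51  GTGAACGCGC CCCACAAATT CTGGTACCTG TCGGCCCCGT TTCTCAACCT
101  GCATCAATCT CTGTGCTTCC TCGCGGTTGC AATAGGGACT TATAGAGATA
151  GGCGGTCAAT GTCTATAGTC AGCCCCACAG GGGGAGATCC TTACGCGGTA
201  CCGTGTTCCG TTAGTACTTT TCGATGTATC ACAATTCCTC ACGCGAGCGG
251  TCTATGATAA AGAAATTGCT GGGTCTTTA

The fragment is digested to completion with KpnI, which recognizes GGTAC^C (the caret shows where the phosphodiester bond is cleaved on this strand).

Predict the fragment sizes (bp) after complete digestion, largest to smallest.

KpnI sites (GGTACC) start at positions 25, 73, 197.
KpnI cuts after base 5 of each site (before the last base), so after positions 29, 77, 201.
Linear molecule, 3 cuts → 4 fragments:
  1–29 → 29 bp
  30–77 → 48 bp
  78–201 → 124 bp
  202–279 → 78 bp
Sorted largest to smallest: 124, 78, 48, 29 bp.

124, 78, 48, 29 bp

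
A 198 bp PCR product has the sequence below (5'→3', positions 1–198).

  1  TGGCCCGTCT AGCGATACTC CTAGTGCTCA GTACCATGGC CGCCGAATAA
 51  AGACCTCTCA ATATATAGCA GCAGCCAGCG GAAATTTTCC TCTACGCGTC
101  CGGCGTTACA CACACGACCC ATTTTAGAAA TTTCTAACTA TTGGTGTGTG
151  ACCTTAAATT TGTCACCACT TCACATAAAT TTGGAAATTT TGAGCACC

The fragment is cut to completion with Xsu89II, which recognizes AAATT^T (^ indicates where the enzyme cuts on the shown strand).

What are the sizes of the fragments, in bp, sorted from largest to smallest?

Xsu89II sites (AAATTT) start at positions 82, 128, 156, 177, 185.
Xsu89II cuts after base 5 of each site (before the last base), so after positions 86, 132, 160, 181, 189.
Linear molecule, 5 cuts → 6 fragments:
  1–86 → 86 bp
  87–132 → 46 bp
  133–160 → 28 bp
  161–181 → 21 bp
  182–189 → 8 bp
  190–198 → 9 bp
Sorted largest to smallest: 86, 46, 28, 21, 9, 8 bp.

86, 46, 28, 21, 9, 8 bp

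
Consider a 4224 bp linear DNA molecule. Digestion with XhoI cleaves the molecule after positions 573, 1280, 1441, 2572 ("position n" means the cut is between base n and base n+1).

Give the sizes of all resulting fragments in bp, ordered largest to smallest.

1652, 1131, 707, 573, 161 bp

Linear molecule, 4 cuts → 5 fragments:
  573 − 0 = 573 bp
  1280 − 573 = 707 bp
  1441 − 1280 = 161 bp
  2572 − 1441 = 1131 bp
  4224 − 2572 = 1652 bp
Sorted largest to smallest: 1652, 1131, 707, 573, 161 bp.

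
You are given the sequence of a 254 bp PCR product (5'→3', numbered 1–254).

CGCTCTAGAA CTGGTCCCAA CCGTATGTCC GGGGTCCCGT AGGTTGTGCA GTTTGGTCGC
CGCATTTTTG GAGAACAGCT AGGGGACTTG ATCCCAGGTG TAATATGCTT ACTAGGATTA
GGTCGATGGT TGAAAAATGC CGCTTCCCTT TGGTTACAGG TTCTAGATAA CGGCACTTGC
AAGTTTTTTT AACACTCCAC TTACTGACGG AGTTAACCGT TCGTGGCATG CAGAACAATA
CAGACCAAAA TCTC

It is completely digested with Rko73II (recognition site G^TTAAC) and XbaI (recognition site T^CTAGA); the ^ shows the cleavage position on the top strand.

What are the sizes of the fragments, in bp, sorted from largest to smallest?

The Rko73II site (GTTAAC) starts at position 212.
Rko73II cuts after the first base of each site, so after position 212.
XbaI sites (TCTAGA) start at positions 4, 162.
XbaI cuts after the first base of each site, so after positions 4, 162.
Combined cut positions: 4, 162, 212.
Linear molecule, 3 cuts → 4 fragments:
  1–4 → 4 bp
  5–162 → 158 bp
  163–212 → 50 bp
  213–254 → 42 bp
Sorted largest to smallest: 158, 50, 42, 4 bp.

158, 50, 42, 4 bp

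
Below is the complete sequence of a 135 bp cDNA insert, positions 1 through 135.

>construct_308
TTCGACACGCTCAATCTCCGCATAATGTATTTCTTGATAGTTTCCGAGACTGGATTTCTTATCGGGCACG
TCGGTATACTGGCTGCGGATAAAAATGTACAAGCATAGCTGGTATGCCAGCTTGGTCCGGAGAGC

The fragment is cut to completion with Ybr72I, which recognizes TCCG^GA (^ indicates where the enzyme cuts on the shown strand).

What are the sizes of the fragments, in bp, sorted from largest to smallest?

The Ybr72I site (TCCGGA) starts at position 126.
Ybr72I cuts after base 4 of each site, so after position 129.
Linear molecule, 1 cut → 2 fragments:
  1–129 → 129 bp
  130–135 → 6 bp
Sorted largest to smallest: 129, 6 bp.

129, 6 bp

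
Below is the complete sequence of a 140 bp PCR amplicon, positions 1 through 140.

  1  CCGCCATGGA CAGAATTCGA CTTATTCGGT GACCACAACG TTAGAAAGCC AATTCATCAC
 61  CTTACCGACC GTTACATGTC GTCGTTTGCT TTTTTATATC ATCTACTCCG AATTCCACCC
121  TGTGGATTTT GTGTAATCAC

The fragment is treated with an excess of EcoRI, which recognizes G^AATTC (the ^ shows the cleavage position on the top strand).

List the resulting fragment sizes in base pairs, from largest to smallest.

97, 30, 13 bp

EcoRI sites (GAATTC) start at positions 13, 110.
EcoRI cuts after the first base of each site, so after positions 13, 110.
Linear molecule, 2 cuts → 3 fragments:
  1–13 → 13 bp
  14–110 → 97 bp
  111–140 → 30 bp
Sorted largest to smallest: 97, 30, 13 bp.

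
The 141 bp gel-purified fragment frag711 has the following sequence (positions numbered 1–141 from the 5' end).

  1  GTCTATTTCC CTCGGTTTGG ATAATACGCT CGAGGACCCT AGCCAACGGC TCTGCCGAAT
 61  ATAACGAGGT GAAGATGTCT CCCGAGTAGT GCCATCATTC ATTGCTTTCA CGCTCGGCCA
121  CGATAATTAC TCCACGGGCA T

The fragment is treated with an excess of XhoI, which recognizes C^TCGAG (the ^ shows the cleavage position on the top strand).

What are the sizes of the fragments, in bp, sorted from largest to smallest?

The XhoI site (CTCGAG) starts at position 29.
XhoI cuts after the first base of each site, so after position 29.
Linear molecule, 1 cut → 2 fragments:
  1–29 → 29 bp
  30–141 → 112 bp
Sorted largest to smallest: 112, 29 bp.

112, 29 bp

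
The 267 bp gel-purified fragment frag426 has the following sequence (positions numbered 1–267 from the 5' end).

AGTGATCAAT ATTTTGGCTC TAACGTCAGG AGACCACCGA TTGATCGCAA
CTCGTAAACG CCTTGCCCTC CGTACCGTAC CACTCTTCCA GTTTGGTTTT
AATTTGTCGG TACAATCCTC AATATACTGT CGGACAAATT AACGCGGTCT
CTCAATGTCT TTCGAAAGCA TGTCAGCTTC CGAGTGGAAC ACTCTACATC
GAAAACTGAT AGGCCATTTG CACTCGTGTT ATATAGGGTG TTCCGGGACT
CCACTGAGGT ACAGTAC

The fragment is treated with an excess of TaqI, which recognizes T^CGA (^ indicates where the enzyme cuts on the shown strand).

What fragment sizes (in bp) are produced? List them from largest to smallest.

162, 68, 37 bp

TaqI sites (TCGA) start at positions 162, 199.
TaqI cuts after the first base of each site, so after positions 162, 199.
Linear molecule, 2 cuts → 3 fragments:
  1–162 → 162 bp
  163–199 → 37 bp
  200–267 → 68 bp
Sorted largest to smallest: 162, 68, 37 bp.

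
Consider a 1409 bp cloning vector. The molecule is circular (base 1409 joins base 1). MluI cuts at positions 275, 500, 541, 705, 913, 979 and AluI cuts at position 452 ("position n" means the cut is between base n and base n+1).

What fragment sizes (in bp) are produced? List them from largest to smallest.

705, 208, 177, 164, 66, 48, 41 bp

Combined cut positions (sorted): 275, 452, 500, 541, 705, 913, 979.
Circular molecule, 7 cuts → 7 fragments:
  452 − 275 = 177 bp
  500 − 452 = 48 bp
  541 − 500 = 41 bp
  705 − 541 = 164 bp
  913 − 705 = 208 bp
  979 − 913 = 66 bp
  wrap: 1409 − 979 + 275 = 705 bp
Sorted largest to smallest: 705, 208, 177, 164, 66, 48, 41 bp.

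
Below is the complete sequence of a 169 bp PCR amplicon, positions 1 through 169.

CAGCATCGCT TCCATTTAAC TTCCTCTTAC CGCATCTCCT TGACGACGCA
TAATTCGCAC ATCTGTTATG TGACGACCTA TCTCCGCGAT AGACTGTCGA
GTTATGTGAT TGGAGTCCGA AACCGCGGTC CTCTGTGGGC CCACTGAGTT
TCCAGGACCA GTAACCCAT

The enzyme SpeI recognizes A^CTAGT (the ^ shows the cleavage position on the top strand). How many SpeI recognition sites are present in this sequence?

No occurrence of ACTAGT is present in the sequence.
SpeI does not cut: 0 sites.

0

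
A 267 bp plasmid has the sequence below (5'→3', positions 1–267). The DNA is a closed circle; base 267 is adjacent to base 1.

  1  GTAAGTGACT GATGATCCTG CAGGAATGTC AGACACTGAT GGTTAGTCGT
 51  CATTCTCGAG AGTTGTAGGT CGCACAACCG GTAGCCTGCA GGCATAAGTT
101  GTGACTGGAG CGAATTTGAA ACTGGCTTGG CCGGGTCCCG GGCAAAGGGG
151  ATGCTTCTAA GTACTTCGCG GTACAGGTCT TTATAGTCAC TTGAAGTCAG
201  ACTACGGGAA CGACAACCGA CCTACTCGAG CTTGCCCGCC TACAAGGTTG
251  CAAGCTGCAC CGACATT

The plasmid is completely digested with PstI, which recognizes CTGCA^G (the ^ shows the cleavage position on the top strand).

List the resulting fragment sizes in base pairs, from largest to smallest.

199, 68 bp

PstI sites (CTGCAG) start at positions 18, 86.
PstI cuts after base 5 of each site (before the last base), so after positions 22, 90.
Circular molecule, 2 cuts → 2 fragments:
  23–90 → 68 bp
  91–267 then 1–22 → 177 + 22 = 199 bp
Sorted largest to smallest: 199, 68 bp.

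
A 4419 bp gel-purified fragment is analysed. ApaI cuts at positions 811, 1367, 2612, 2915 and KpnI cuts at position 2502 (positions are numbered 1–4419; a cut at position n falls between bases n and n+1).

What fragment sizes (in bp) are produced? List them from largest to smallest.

Combined cut positions (sorted): 811, 1367, 2502, 2612, 2915.
Linear molecule, 5 cuts → 6 fragments:
  811 − 0 = 811 bp
  1367 − 811 = 556 bp
  2502 − 1367 = 1135 bp
  2612 − 2502 = 110 bp
  2915 − 2612 = 303 bp
  4419 − 2915 = 1504 bp
Sorted largest to smallest: 1504, 1135, 811, 556, 303, 110 bp.

1504, 1135, 811, 556, 303, 110 bp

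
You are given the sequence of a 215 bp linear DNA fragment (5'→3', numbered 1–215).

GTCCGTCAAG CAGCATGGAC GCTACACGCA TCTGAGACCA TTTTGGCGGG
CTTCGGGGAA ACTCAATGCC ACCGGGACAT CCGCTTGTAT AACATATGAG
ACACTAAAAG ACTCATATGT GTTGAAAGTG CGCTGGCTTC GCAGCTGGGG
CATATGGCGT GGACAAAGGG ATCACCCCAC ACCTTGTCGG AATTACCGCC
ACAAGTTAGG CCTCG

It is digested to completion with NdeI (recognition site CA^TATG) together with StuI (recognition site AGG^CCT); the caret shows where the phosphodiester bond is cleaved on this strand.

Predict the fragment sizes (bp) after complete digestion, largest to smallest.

NdeI sites (CATATG) start at positions 93, 114, 151.
NdeI cuts after base 2 of each site, so after positions 94, 115, 152.
The StuI site (AGGCCT) starts at position 208.
StuI cuts after base 3 of each site, so after position 210.
Combined cut positions: 94, 115, 152, 210.
Linear molecule, 4 cuts → 5 fragments:
  1–94 → 94 bp
  95–115 → 21 bp
  116–152 → 37 bp
  153–210 → 58 bp
  211–215 → 5 bp
Sorted largest to smallest: 94, 58, 37, 21, 5 bp.

94, 58, 37, 21, 5 bp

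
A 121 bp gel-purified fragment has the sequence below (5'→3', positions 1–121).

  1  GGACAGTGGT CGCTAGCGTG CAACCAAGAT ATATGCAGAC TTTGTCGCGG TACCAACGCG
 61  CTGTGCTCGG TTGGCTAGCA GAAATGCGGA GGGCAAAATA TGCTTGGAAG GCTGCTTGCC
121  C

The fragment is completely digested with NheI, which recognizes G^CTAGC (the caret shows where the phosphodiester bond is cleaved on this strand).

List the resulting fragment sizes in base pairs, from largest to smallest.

62, 47, 12 bp

NheI sites (GCTAGC) start at positions 12, 74.
NheI cuts after the first base of each site, so after positions 12, 74.
Linear molecule, 2 cuts → 3 fragments:
  1–12 → 12 bp
  13–74 → 62 bp
  75–121 → 47 bp
Sorted largest to smallest: 62, 47, 12 bp.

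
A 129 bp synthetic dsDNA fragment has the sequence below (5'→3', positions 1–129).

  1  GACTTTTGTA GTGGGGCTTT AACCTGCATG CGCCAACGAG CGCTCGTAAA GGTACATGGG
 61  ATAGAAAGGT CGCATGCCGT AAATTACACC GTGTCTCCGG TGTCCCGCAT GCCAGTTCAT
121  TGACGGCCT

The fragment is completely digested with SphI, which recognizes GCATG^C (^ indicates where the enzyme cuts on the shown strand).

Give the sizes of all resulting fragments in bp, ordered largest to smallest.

SphI sites (GCATGC) start at positions 26, 72, 107.
SphI cuts after base 5 of each site (before the last base), so after positions 30, 76, 111.
Linear molecule, 3 cuts → 4 fragments:
  1–30 → 30 bp
  31–76 → 46 bp
  77–111 → 35 bp
  112–129 → 18 bp
Sorted largest to smallest: 46, 35, 30, 18 bp.

46, 35, 30, 18 bp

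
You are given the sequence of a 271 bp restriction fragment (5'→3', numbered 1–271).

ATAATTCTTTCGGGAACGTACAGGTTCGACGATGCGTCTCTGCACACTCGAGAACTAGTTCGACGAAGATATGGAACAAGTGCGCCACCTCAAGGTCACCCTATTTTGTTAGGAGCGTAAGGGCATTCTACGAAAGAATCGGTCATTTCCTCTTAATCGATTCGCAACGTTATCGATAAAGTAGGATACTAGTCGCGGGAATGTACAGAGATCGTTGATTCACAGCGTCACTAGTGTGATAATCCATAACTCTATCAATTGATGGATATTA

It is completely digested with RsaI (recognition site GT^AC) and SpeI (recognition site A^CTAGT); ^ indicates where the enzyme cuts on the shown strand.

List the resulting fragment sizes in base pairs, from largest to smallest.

RsaI sites (GTAC) start at positions 18, 203.
RsaI cuts after base 2 of each site, so after positions 19, 204.
SpeI sites (ACTAGT) start at positions 54, 188, 230.
SpeI cuts after the first base of each site, so after positions 54, 188, 230.
Combined cut positions: 19, 54, 188, 204, 230.
Linear molecule, 5 cuts → 6 fragments:
  1–19 → 19 bp
  20–54 → 35 bp
  55–188 → 134 bp
  189–204 → 16 bp
  205–230 → 26 bp
  231–271 → 41 bp
Sorted largest to smallest: 134, 41, 35, 26, 19, 16 bp.

134, 41, 35, 26, 19, 16 bp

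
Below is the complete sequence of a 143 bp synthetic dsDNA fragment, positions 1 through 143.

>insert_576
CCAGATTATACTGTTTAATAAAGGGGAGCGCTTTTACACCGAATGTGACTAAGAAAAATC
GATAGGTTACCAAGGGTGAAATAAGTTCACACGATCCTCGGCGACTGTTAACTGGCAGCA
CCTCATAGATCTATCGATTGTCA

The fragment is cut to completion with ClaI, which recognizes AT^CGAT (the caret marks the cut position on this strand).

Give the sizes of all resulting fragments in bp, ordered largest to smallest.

ClaI sites (ATCGAT) start at positions 58, 133.
ClaI cuts after base 2 of each site, so after positions 59, 134.
Linear molecule, 2 cuts → 3 fragments:
  1–59 → 59 bp
  60–134 → 75 bp
  135–143 → 9 bp
Sorted largest to smallest: 75, 59, 9 bp.

75, 59, 9 bp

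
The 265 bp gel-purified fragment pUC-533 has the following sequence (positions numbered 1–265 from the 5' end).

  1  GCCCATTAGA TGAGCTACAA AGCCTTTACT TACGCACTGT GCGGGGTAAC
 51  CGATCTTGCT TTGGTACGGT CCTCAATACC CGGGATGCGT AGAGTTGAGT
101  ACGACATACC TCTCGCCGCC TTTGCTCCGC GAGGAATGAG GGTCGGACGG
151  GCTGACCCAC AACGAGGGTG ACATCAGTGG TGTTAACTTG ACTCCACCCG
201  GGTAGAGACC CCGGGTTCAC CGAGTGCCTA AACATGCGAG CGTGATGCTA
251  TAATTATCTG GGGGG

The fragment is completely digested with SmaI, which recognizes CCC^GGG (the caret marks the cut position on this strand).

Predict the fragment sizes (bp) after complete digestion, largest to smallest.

118, 81, 53, 13 bp

SmaI sites (CCCGGG) start at positions 79, 197, 210.
SmaI cuts after base 3 of each site, so after positions 81, 199, 212.
Linear molecule, 3 cuts → 4 fragments:
  1–81 → 81 bp
  82–199 → 118 bp
  200–212 → 13 bp
  213–265 → 53 bp
Sorted largest to smallest: 118, 81, 53, 13 bp.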